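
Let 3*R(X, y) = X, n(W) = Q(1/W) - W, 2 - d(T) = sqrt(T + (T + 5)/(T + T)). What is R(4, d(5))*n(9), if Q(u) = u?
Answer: -320/27 ≈ -11.852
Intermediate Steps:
d(T) = 2 - sqrt(T + (5 + T)/(2*T)) (d(T) = 2 - sqrt(T + (T + 5)/(T + T)) = 2 - sqrt(T + (5 + T)/((2*T))) = 2 - sqrt(T + (5 + T)*(1/(2*T))) = 2 - sqrt(T + (5 + T)/(2*T)))
n(W) = 1/W - W
R(X, y) = X/3
R(4, d(5))*n(9) = ((1/3)*4)*(1/9 - 1*9) = 4*(1/9 - 9)/3 = (4/3)*(-80/9) = -320/27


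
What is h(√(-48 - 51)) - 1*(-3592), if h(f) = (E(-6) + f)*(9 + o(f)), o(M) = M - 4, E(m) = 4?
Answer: 3513 + 27*I*√11 ≈ 3513.0 + 89.549*I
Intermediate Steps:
o(M) = -4 + M
h(f) = (4 + f)*(5 + f) (h(f) = (4 + f)*(9 + (-4 + f)) = (4 + f)*(5 + f))
h(√(-48 - 51)) - 1*(-3592) = (20 + (√(-48 - 51))² + 9*√(-48 - 51)) - 1*(-3592) = (20 + (√(-99))² + 9*√(-99)) + 3592 = (20 + (3*I*√11)² + 9*(3*I*√11)) + 3592 = (20 - 99 + 27*I*√11) + 3592 = (-79 + 27*I*√11) + 3592 = 3513 + 27*I*√11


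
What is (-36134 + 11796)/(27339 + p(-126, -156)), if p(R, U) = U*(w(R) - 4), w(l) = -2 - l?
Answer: -24338/8619 ≈ -2.8238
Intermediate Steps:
p(R, U) = U*(-6 - R) (p(R, U) = U*((-2 - R) - 4) = U*(-6 - R))
(-36134 + 11796)/(27339 + p(-126, -156)) = (-36134 + 11796)/(27339 - 1*(-156)*(6 - 126)) = -24338/(27339 - 1*(-156)*(-120)) = -24338/(27339 - 18720) = -24338/8619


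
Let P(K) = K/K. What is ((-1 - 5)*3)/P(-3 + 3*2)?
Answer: -18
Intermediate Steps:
P(K) = 1
((-1 - 5)*3)/P(-3 + 3*2) = ((-1 - 5)*3)/1 = 1*(-6*3) = 1*(-18) = -18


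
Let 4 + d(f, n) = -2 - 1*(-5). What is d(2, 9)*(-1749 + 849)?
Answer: 900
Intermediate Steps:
d(f, n) = -1 (d(f, n) = -4 + (-2 - 1*(-5)) = -4 + (-2 + 5) = -4 + 3 = -1)
d(2, 9)*(-1749 + 849) = -(-1749 + 849) = -1*(-900) = 900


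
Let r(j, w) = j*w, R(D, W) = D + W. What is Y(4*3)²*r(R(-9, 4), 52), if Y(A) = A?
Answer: -37440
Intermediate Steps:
Y(4*3)²*r(R(-9, 4), 52) = (4*3)²*((-9 + 4)*52) = 12²*(-5*52) = 144*(-260) = -37440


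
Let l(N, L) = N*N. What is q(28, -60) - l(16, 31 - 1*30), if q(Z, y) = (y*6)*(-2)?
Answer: 464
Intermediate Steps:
q(Z, y) = -12*y (q(Z, y) = (6*y)*(-2) = -12*y)
l(N, L) = N²
q(28, -60) - l(16, 31 - 1*30) = -12*(-60) - 1*16² = 720 - 1*256 = 720 - 256 = 464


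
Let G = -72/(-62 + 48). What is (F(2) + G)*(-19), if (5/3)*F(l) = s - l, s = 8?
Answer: -5814/35 ≈ -166.11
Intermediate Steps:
F(l) = 24/5 - 3*l/5 (F(l) = 3*(8 - l)/5 = 24/5 - 3*l/5)
G = 36/7 (G = -72/(-14) = -72*(-1/14) = 36/7 ≈ 5.1429)
(F(2) + G)*(-19) = ((24/5 - 3/5*2) + 36/7)*(-19) = ((24/5 - 6/5) + 36/7)*(-19) = (18/5 + 36/7)*(-19) = (306/35)*(-19) = -5814/35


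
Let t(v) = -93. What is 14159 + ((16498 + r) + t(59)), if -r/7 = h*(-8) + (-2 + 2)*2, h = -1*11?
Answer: 29948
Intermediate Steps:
h = -11
r = -616 (r = -7*(-11*(-8) + (-2 + 2)*2) = -7*(88 + 0*2) = -7*(88 + 0) = -7*88 = -616)
14159 + ((16498 + r) + t(59)) = 14159 + ((16498 - 616) - 93) = 14159 + (15882 - 93) = 14159 + 15789 = 29948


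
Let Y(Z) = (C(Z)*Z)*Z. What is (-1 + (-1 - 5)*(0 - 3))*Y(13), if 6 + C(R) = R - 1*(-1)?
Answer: 22984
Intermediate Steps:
C(R) = -5 + R (C(R) = -6 + (R - 1*(-1)) = -6 + (R + 1) = -6 + (1 + R) = -5 + R)
Y(Z) = Z²*(-5 + Z) (Y(Z) = ((-5 + Z)*Z)*Z = (Z*(-5 + Z))*Z = Z²*(-5 + Z))
(-1 + (-1 - 5)*(0 - 3))*Y(13) = (-1 + (-1 - 5)*(0 - 3))*(13²*(-5 + 13)) = (-1 - 6*(-3))*(169*8) = (-1 + 18)*1352 = 17*1352 = 22984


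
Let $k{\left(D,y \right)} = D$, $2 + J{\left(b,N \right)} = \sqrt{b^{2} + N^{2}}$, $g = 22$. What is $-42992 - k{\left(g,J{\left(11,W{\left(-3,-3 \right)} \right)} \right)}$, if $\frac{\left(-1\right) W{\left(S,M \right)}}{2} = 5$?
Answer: $-43014$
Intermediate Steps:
$W{\left(S,M \right)} = -10$ ($W{\left(S,M \right)} = \left(-2\right) 5 = -10$)
$J{\left(b,N \right)} = -2 + \sqrt{N^{2} + b^{2}}$ ($J{\left(b,N \right)} = -2 + \sqrt{b^{2} + N^{2}} = -2 + \sqrt{N^{2} + b^{2}}$)
$-42992 - k{\left(g,J{\left(11,W{\left(-3,-3 \right)} \right)} \right)} = -42992 - 22 = -43014$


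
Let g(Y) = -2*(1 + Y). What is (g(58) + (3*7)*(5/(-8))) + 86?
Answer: -361/8 ≈ -45.125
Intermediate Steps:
g(Y) = -2 - 2*Y
(g(58) + (3*7)*(5/(-8))) + 86 = ((-2 - 2*58) + (3*7)*(5/(-8))) + 86 = ((-2 - 116) + 21*(5*(-⅛))) + 86 = (-118 + 21*(-5/8)) + 86 = (-118 - 105/8) + 86 = -1049/8 + 86 = -361/8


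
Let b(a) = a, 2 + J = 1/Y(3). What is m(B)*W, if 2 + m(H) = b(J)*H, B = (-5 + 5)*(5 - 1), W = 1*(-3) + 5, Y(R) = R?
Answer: -4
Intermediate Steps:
W = 2 (W = -3 + 5 = 2)
B = 0 (B = 0*4 = 0)
J = -5/3 (J = -2 + 1/3 = -2 + ⅓ = -5/3 ≈ -1.6667)
m(H) = -2 - 5*H/3
m(B)*W = (-2 - 5/3*0)*2 = (-2 + 0)*2 = -2*2 = -4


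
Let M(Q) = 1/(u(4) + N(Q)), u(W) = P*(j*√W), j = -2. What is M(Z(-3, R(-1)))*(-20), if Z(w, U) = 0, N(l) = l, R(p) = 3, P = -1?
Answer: -5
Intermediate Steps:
u(W) = 2*√W (u(W) = -(-2)*√W = 2*√W)
M(Q) = 1/(4 + Q) (M(Q) = 1/(2*√4 + Q) = 1/(2*2 + Q) = 1/(4 + Q))
M(Z(-3, R(-1)))*(-20) = -20/(4 + 0) = -20/4 = (¼)*(-20) = -5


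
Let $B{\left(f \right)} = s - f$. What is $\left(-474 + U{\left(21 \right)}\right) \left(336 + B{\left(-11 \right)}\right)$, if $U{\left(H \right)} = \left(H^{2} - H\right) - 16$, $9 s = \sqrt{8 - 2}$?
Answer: $-24290 - \frac{70 \sqrt{6}}{9} \approx -24309.0$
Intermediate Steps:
$s = \frac{\sqrt{6}}{9}$ ($s = \frac{\sqrt{8 - 2}}{9} = \frac{\sqrt{6}}{9} \approx 0.27217$)
$B{\left(f \right)} = - f + \frac{\sqrt{6}}{9}$ ($B{\left(f \right)} = \frac{\sqrt{6}}{9} - f = - f + \frac{\sqrt{6}}{9}$)
$U{\left(H \right)} = -16 + H^{2} - H$
$\left(-474 + U{\left(21 \right)}\right) \left(336 + B{\left(-11 \right)}\right) = \left(-474 - \left(37 - 441\right)\right) \left(336 + \left(\left(-1\right) \left(-11\right) + \frac{\sqrt{6}}{9}\right)\right) = \left(-474 - -404\right) \left(336 + \left(11 + \frac{\sqrt{6}}{9}\right)\right) = \left(-474 + 404\right) \left(347 + \frac{\sqrt{6}}{9}\right) = - 70 \left(347 + \frac{\sqrt{6}}{9}\right) = -24290 - \frac{70 \sqrt{6}}{9}$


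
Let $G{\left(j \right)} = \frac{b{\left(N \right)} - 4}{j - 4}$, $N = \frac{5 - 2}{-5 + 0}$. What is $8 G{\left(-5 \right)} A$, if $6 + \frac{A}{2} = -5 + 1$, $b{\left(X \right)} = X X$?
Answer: $- \frac{2912}{45} \approx -64.711$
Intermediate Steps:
$N = - \frac{3}{5}$ ($N = \frac{3}{-5} = 3 \left(- \frac{1}{5}\right) = - \frac{3}{5} \approx -0.6$)
$b{\left(X \right)} = X^{2}$
$G{\left(j \right)} = - \frac{91}{25 \left(-4 + j\right)}$ ($G{\left(j \right)} = \frac{\left(- \frac{3}{5}\right)^{2} - 4}{j - 4} = \frac{\frac{9}{25} - 4}{-4 + j} = - \frac{91}{25 \left(-4 + j\right)}$)
$A = -20$ ($A = -12 + 2 \left(-5 + 1\right) = -12 + 2 \left(-4\right) = -12 - 8 = -20$)
$8 G{\left(-5 \right)} A = 8 \left(- \frac{91}{-100 + 25 \left(-5\right)}\right) \left(-20\right) = 8 \left(- \frac{91}{-100 - 125}\right) \left(-20\right) = 8 \left(- \frac{91}{-225}\right) \left(-20\right) = 8 \left(\left(-91\right) \left(- \frac{1}{225}\right)\right) \left(-20\right) = 8 \cdot \frac{91}{225} \left(-20\right) = \frac{728}{225} \left(-20\right) = - \frac{2912}{45}$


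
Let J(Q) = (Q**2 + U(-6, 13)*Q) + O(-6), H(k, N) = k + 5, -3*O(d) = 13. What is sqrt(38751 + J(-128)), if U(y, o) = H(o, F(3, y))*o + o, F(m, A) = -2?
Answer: 4*sqrt(13227)/3 ≈ 153.34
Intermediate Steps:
O(d) = -13/3 (O(d) = -1/3*13 = -13/3)
H(k, N) = 5 + k
U(y, o) = o + o*(5 + o) (U(y, o) = (5 + o)*o + o = o*(5 + o) + o = o + o*(5 + o))
J(Q) = -13/3 + Q**2 + 247*Q (J(Q) = (Q**2 + (13*(6 + 13))*Q) - 13/3 = (Q**2 + (13*19)*Q) - 13/3 = (Q**2 + 247*Q) - 13/3 = -13/3 + Q**2 + 247*Q)
sqrt(38751 + J(-128)) = sqrt(38751 + (-13/3 + (-128)**2 + 247*(-128))) = sqrt(38751 + (-13/3 + 16384 - 31616)) = sqrt(38751 - 45709/3) = sqrt(70544/3) = 4*sqrt(13227)/3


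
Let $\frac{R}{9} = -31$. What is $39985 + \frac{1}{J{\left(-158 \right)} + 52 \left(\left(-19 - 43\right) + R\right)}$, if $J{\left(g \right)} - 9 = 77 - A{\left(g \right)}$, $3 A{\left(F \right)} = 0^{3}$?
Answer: $\frac{705575309}{17646} \approx 39985.0$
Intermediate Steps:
$A{\left(F \right)} = 0$ ($A{\left(F \right)} = \frac{0^{3}}{3} = \frac{1}{3} \cdot 0 = 0$)
$R = -279$ ($R = 9 \left(-31\right) = -279$)
$J{\left(g \right)} = 86$ ($J{\left(g \right)} = 9 + \left(77 - 0\right) = 9 + \left(77 + 0\right) = 9 + 77 = 86$)
$39985 + \frac{1}{J{\left(-158 \right)} + 52 \left(\left(-19 - 43\right) + R\right)} = 39985 + \frac{1}{86 + 52 \left(\left(-19 - 43\right) - 279\right)} = 39985 + \frac{1}{86 + 52 \left(-62 - 279\right)} = 39985 + \frac{1}{86 + 52 \left(-341\right)} = 39985 + \frac{1}{86 - 17732} = 39985 + \frac{1}{-17646} = 39985 - \frac{1}{17646} = \frac{705575309}{17646}$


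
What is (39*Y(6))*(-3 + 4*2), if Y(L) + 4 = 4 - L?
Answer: -1170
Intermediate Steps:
Y(L) = -L (Y(L) = -4 + (4 - L) = -L)
(39*Y(6))*(-3 + 4*2) = (39*(-1*6))*(-3 + 4*2) = (39*(-6))*(-3 + 8) = -234*5 = -1170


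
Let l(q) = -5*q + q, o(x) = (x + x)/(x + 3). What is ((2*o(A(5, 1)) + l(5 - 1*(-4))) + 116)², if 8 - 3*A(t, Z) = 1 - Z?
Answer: 1937664/289 ≈ 6704.7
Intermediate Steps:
A(t, Z) = 7/3 + Z/3 (A(t, Z) = 8/3 - (1 - Z)/3 = 8/3 + (-⅓ + Z/3) = 7/3 + Z/3)
o(x) = 2*x/(3 + x) (o(x) = (2*x)/(3 + x) = 2*x/(3 + x))
l(q) = -4*q
((2*o(A(5, 1)) + l(5 - 1*(-4))) + 116)² = ((2*(2*(7/3 + (⅓)*1)/(3 + (7/3 + (⅓)*1))) - 4*(5 - 1*(-4))) + 116)² = ((2*(2*(7/3 + ⅓)/(3 + (7/3 + ⅓))) - 4*(5 + 4)) + 116)² = ((2*(2*(8/3)/(3 + 8/3)) - 4*9) + 116)² = ((2*(2*(8/3)/(17/3)) - 36) + 116)² = ((2*(2*(8/3)*(3/17)) - 36) + 116)² = ((2*(16/17) - 36) + 116)² = ((32/17 - 36) + 116)² = (-580/17 + 116)² = (1392/17)² = 1937664/289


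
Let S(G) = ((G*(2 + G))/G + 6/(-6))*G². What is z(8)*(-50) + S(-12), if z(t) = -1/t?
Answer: -6311/4 ≈ -1577.8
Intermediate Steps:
S(G) = G²*(1 + G) (S(G) = ((2 + G) + 6*(-⅙))*G² = ((2 + G) - 1)*G² = (1 + G)*G² = G²*(1 + G))
z(8)*(-50) + S(-12) = -1/8*(-50) + (-12)²*(1 - 12) = -1*⅛*(-50) + 144*(-11) = -⅛*(-50) - 1584 = 25/4 - 1584 = -6311/4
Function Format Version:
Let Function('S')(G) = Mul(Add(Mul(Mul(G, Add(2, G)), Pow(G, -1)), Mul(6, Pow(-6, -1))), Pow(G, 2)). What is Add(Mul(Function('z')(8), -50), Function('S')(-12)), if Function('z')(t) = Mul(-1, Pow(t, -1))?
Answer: Rational(-6311, 4) ≈ -1577.8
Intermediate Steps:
Function('S')(G) = Mul(Pow(G, 2), Add(1, G)) (Function('S')(G) = Mul(Add(Add(2, G), Mul(6, Rational(-1, 6))), Pow(G, 2)) = Mul(Add(Add(2, G), -1), Pow(G, 2)) = Mul(Add(1, G), Pow(G, 2)) = Mul(Pow(G, 2), Add(1, G)))
Add(Mul(Function('z')(8), -50), Function('S')(-12)) = Add(Mul(Mul(-1, Pow(8, -1)), -50), Mul(Pow(-12, 2), Add(1, -12))) = Add(Mul(Mul(-1, Rational(1, 8)), -50), Mul(144, -11)) = Add(Mul(Rational(-1, 8), -50), -1584) = Add(Rational(25, 4), -1584) = Rational(-6311, 4)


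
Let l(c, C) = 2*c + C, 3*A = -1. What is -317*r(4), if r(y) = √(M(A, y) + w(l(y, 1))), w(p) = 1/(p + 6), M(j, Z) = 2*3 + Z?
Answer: -317*√2265/15 ≈ -1005.8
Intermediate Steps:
A = -⅓ (A = (⅓)*(-1) = -⅓ ≈ -0.33333)
M(j, Z) = 6 + Z
l(c, C) = C + 2*c
w(p) = 1/(6 + p)
r(y) = √(6 + y + 1/(7 + 2*y)) (r(y) = √((6 + y) + 1/(6 + (1 + 2*y))) = √((6 + y) + 1/(7 + 2*y)) = √(6 + y + 1/(7 + 2*y)))
-317*r(4) = -317*√(1 + (6 + 4)*(7 + 2*4))/√(7 + 2*4) = -317*√(1 + 10*(7 + 8))/√(7 + 8) = -317*√15*√(1 + 10*15)/15 = -317*√15*√(1 + 150)/15 = -317*√2265/15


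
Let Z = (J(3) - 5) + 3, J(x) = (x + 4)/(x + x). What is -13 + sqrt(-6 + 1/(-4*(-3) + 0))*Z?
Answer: -13 - 5*I*sqrt(213)/36 ≈ -13.0 - 2.027*I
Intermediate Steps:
J(x) = (4 + x)/(2*x) (J(x) = (4 + x)/((2*x)) = (4 + x)*(1/(2*x)) = (4 + x)/(2*x))
Z = -5/6 (Z = ((1/2)*(4 + 3)/3 - 5) + 3 = ((1/2)*(1/3)*7 - 5) + 3 = (7/6 - 5) + 3 = -23/6 + 3 = -5/6 ≈ -0.83333)
-13 + sqrt(-6 + 1/(-4*(-3) + 0))*Z = -13 + sqrt(-6 + 1/(-4*(-3) + 0))*(-5/6) = -13 + sqrt(-6 + 1/(12 + 0))*(-5/6) = -13 + sqrt(-6 + 1/12)*(-5/6) = -13 + sqrt(-71/12)*(-5/6) = -13 + (I*sqrt(213)/6)*(-5/6) = -13 - 5*I*sqrt(213)/36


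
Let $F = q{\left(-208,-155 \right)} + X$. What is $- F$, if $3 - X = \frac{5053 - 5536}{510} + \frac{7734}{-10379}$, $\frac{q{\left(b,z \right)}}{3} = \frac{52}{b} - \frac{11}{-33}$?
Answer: $- \frac{17440393}{3528860} \approx -4.9422$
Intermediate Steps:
$q{\left(b,z \right)} = 1 + \frac{156}{b}$ ($q{\left(b,z \right)} = 3 \left(\frac{52}{b} - \frac{11}{-33}\right) = 3 \left(\frac{52}{b} - - \frac{1}{3}\right) = 3 \left(\frac{52}{b} + \frac{1}{3}\right) = 3 \left(\frac{1}{3} + \frac{52}{b}\right) = 1 + \frac{156}{b}$)
$X = \frac{8279089}{1764430}$ ($X = 3 - \left(\frac{5053 - 5536}{510} + \frac{7734}{-10379}\right) = 3 - \left(\left(-483\right) \frac{1}{510} + 7734 \left(- \frac{1}{10379}\right)\right) = 3 - \left(- \frac{161}{170} - \frac{7734}{10379}\right) = 3 - - \frac{2985799}{1764430} = 3 + \frac{2985799}{1764430} = \frac{8279089}{1764430} \approx 4.6922$)
$F = \frac{17440393}{3528860}$ ($F = \frac{156 - 208}{-208} + \frac{8279089}{1764430} = \left(- \frac{1}{208}\right) \left(-52\right) + \frac{8279089}{1764430} = \frac{1}{4} + \frac{8279089}{1764430} = \frac{17440393}{3528860} \approx 4.9422$)
$- F = \left(-1\right) \frac{17440393}{3528860} = - \frac{17440393}{3528860}$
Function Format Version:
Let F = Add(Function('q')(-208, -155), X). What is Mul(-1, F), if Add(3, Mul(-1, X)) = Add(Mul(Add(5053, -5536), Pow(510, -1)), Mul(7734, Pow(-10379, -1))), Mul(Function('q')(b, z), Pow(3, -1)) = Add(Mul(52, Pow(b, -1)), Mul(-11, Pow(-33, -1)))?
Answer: Rational(-17440393, 3528860) ≈ -4.9422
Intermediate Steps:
Function('q')(b, z) = Add(1, Mul(156, Pow(b, -1))) (Function('q')(b, z) = Mul(3, Add(Mul(52, Pow(b, -1)), Mul(-11, Pow(-33, -1)))) = Mul(3, Add(Mul(52, Pow(b, -1)), Mul(-11, Rational(-1, 33)))) = Mul(3, Add(Mul(52, Pow(b, -1)), Rational(1, 3))) = Mul(3, Add(Rational(1, 3), Mul(52, Pow(b, -1)))) = Add(1, Mul(156, Pow(b, -1))))
X = Rational(8279089, 1764430) (X = Add(3, Mul(-1, Add(Mul(Add(5053, -5536), Pow(510, -1)), Mul(7734, Pow(-10379, -1))))) = Add(3, Mul(-1, Add(Mul(-483, Rational(1, 510)), Mul(7734, Rational(-1, 10379))))) = Add(3, Mul(-1, Add(Rational(-161, 170), Rational(-7734, 10379)))) = Add(3, Mul(-1, Rational(-2985799, 1764430))) = Add(3, Rational(2985799, 1764430)) = Rational(8279089, 1764430) ≈ 4.6922)
F = Rational(17440393, 3528860) (F = Add(Mul(Pow(-208, -1), Add(156, -208)), Rational(8279089, 1764430)) = Add(Mul(Rational(-1, 208), -52), Rational(8279089, 1764430)) = Add(Rational(1, 4), Rational(8279089, 1764430)) = Rational(17440393, 3528860) ≈ 4.9422)
Mul(-1, F) = Mul(-1, Rational(17440393, 3528860)) = Rational(-17440393, 3528860)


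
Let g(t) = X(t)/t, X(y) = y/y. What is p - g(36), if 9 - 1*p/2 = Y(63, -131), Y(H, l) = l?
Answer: 10079/36 ≈ 279.97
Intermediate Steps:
X(y) = 1
p = 280 (p = 18 - 2*(-131) = 18 + 262 = 280)
g(t) = 1/t
p - g(36) = 280 - 1/36 = 10079/36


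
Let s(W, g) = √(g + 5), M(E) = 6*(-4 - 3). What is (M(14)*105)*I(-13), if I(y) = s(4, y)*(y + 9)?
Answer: 35280*I*√2 ≈ 49893.0*I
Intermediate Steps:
M(E) = -42 (M(E) = 6*(-7) = -42)
s(W, g) = √(5 + g)
I(y) = √(5 + y)*(9 + y) (I(y) = √(5 + y)*(y + 9) = √(5 + y)*(9 + y))
(M(14)*105)*I(-13) = (-42*105)*(√(5 - 13)*(9 - 13)) = -4410*√(-8)*(-4) = -4410*2*I*√2*(-4) = -(-35280)*I*√2 = 35280*I*√2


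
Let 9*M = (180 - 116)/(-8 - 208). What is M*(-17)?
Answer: 136/243 ≈ 0.55967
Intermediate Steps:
M = -8/243 (M = ((180 - 116)/(-8 - 208))/9 = (64/(-216))/9 = (64*(-1/216))/9 = (⅑)*(-8/27) = -8/243 ≈ -0.032922)
M*(-17) = -8/243*(-17) = 136/243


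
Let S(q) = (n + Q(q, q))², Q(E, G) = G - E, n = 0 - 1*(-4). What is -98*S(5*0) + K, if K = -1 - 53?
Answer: -1622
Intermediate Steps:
n = 4 (n = 0 + 4 = 4)
K = -54
S(q) = 16 (S(q) = (4 + (q - q))² = (4 + 0)² = 4² = 16)
-98*S(5*0) + K = -98*16 - 54 = -1568 - 54 = -1622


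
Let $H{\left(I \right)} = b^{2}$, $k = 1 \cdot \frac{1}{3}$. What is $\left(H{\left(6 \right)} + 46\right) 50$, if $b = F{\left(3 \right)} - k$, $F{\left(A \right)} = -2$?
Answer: $\frac{23150}{9} \approx 2572.2$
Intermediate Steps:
$k = \frac{1}{3}$ ($k = 1 \cdot \frac{1}{3} = \frac{1}{3} \approx 0.33333$)
$b = - \frac{7}{3}$ ($b = -2 - \frac{1}{3} = - \frac{7}{3} \approx -2.3333$)
$H{\left(I \right)} = \frac{49}{9}$ ($H{\left(I \right)} = \left(- \frac{7}{3}\right)^{2} = \frac{49}{9}$)
$\left(H{\left(6 \right)} + 46\right) 50 = \left(\frac{49}{9} + 46\right) 50 = \frac{463}{9} \cdot 50 = \frac{23150}{9}$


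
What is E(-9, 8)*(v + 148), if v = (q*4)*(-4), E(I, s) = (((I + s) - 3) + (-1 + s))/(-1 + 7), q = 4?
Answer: 42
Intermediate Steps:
E(I, s) = -2/3 + s/3 + I/6 (E(I, s) = ((-3 + I + s) + (-1 + s))/6 = (-4 + I + 2*s)*(1/6) = -2/3 + s/3 + I/6)
v = -64 (v = (4*4)*(-4) = 16*(-4) = -64)
E(-9, 8)*(v + 148) = (-2/3 + (1/3)*8 + (1/6)*(-9))*(-64 + 148) = (-2/3 + 8/3 - 3/2)*84 = (1/2)*84 = 42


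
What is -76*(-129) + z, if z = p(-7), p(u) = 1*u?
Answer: 9797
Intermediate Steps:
p(u) = u
z = -7
-76*(-129) + z = -76*(-129) - 7 = 9804 - 7 = 9797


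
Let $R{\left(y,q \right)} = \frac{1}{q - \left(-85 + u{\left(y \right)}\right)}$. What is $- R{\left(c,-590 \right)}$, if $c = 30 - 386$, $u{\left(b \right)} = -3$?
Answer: $\frac{1}{502} \approx 0.001992$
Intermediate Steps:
$c = -356$
$R{\left(y,q \right)} = \frac{1}{88 + q}$ ($R{\left(y,q \right)} = \frac{1}{q + \left(85 - -3\right)} = \frac{1}{q + \left(85 + 3\right)} = \frac{1}{q + 88} = \frac{1}{88 + q}$)
$- R{\left(c,-590 \right)} = - \frac{1}{88 - 590} = - \frac{1}{-502} = \left(-1\right) \left(- \frac{1}{502}\right) = \frac{1}{502}$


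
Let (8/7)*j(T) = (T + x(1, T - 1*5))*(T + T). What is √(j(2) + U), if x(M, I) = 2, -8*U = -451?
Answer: √1126/4 ≈ 8.3890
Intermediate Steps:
U = 451/8 (U = -⅛*(-451) = 451/8 ≈ 56.375)
j(T) = 7*T*(2 + T)/4 (j(T) = 7*((T + 2)*(T + T))/8 = 7*((2 + T)*(2*T))/8 = 7*(2*T*(2 + T))/8 = 7*T*(2 + T)/4)
√(j(2) + U) = √((7/4)*2*(2 + 2) + 451/8) = √((7/4)*2*4 + 451/8) = √(14 + 451/8) = √(563/8) = √1126/4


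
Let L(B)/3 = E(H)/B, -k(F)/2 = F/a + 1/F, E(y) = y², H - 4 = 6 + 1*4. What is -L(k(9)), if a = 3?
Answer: 189/2 ≈ 94.500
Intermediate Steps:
H = 14 (H = 4 + (6 + 1*4) = 4 + (6 + 4) = 4 + 10 = 14)
k(F) = -2/F - 2*F/3 (k(F) = -2*(F/3 + 1/F) = -2*(1/F + F/3) = -2/F - 2*F/3)
L(B) = 588/B (L(B) = 3*(14²/B) = 3*(196/B) = 588/B)
-L(k(9)) = -588/(-2/9 - ⅔*9) = -588/(-2*⅑ - 6) = -588/(-2/9 - 6) = -588/(-56/9) = -588*(-9)/56 = -1*(-189/2) = 189/2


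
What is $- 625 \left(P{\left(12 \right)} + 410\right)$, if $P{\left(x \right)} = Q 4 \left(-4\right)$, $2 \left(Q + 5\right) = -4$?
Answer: $-326250$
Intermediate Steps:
$Q = -7$ ($Q = -5 + \frac{1}{2} \left(-4\right) = -5 - 2 = -7$)
$P{\left(x \right)} = 112$ ($P{\left(x \right)} = \left(-7\right) 4 \left(-4\right) = \left(-28\right) \left(-4\right) = 112$)
$- 625 \left(P{\left(12 \right)} + 410\right) = - 625 \left(112 + 410\right) = \left(-625\right) 522 = -326250$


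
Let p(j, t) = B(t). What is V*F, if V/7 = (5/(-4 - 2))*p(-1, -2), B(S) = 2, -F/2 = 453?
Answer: 10570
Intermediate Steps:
F = -906 (F = -2*453 = -906)
p(j, t) = 2
V = -35/3 (V = 7*((5/(-4 - 2))*2) = 7*((5/(-6))*2) = 7*((5*(-⅙))*2) = 7*(-⅚*2) = 7*(-5/3) = -35/3 ≈ -11.667)
V*F = -35/3*(-906) = 10570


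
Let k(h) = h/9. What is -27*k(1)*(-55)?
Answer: 165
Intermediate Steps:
k(h) = h/9 (k(h) = h*(⅑) = h/9)
-27*k(1)*(-55) = -3*(-55) = 165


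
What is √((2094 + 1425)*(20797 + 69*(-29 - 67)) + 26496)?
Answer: 3*√5544587 ≈ 7064.1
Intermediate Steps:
√((2094 + 1425)*(20797 + 69*(-29 - 67)) + 26496) = √(3519*(20797 + 69*(-96)) + 26496) = √(3519*(20797 - 6624) + 26496) = √(3519*14173 + 26496) = √(49874787 + 26496) = √49901283 = 3*√5544587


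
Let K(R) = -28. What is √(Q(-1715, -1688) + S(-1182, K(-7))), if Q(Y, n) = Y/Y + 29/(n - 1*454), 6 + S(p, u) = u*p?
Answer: √16869652534/714 ≈ 181.91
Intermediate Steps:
S(p, u) = -6 + p*u (S(p, u) = -6 + u*p = -6 + p*u)
Q(Y, n) = 1 + 29/(-454 + n) (Q(Y, n) = 1 + 29/(n - 454) = 1 + 29/(-454 + n))
√(Q(-1715, -1688) + S(-1182, K(-7))) = √((-425 - 1688)/(-454 - 1688) + (-6 - 1182*(-28))) = √(-2113/(-2142) + (-6 + 33096)) = √(-1/2142*(-2113) + 33090) = √(2113/2142 + 33090) = √(70880893/2142) = √16869652534/714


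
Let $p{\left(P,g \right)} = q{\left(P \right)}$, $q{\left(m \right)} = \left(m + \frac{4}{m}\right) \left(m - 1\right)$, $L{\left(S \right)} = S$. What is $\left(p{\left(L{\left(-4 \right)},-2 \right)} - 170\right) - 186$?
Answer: $-331$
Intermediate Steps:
$q{\left(m \right)} = \left(-1 + m\right) \left(m + \frac{4}{m}\right)$ ($q{\left(m \right)} = \left(m + \frac{4}{m}\right) \left(-1 + m\right) = \left(-1 + m\right) \left(m + \frac{4}{m}\right)$)
$p{\left(P,g \right)} = 4 + P^{2} - P - \frac{4}{P}$
$\left(p{\left(L{\left(-4 \right)},-2 \right)} - 170\right) - 186 = \left(\left(4 + \left(-4\right)^{2} - -4 - \frac{4}{-4}\right) - 170\right) - 186 = \left(\left(4 + 16 + 4 - -1\right) - 170\right) - 186 = \left(\left(4 + 16 + 4 + 1\right) - 170\right) - 186 = \left(25 - 170\right) - 186 = -145 - 186 = -331$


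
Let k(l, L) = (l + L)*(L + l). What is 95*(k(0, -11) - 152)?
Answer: -2945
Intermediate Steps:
k(l, L) = (L + l)**2 (k(l, L) = (L + l)*(L + l) = (L + l)**2)
95*(k(0, -11) - 152) = 95*((-11 + 0)**2 - 152) = 95*((-11)**2 - 152) = 95*(121 - 152) = 95*(-31) = -2945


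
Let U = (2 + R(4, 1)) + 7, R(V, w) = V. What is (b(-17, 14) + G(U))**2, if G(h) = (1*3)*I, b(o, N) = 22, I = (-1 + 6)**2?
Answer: 9409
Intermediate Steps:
I = 25 (I = 5**2 = 25)
U = 13 (U = (2 + 4) + 7 = 6 + 7 = 13)
G(h) = 75 (G(h) = (1*3)*25 = 3*25 = 75)
(b(-17, 14) + G(U))**2 = (22 + 75)**2 = 97**2 = 9409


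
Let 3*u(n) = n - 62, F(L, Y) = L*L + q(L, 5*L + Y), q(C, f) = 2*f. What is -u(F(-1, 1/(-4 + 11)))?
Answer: 165/7 ≈ 23.571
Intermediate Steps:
F(L, Y) = L² + 2*Y + 10*L (F(L, Y) = L*L + 2*(5*L + Y) = L² + 2*(Y + 5*L) = L² + (2*Y + 10*L) = L² + 2*Y + 10*L)
u(n) = -62/3 + n/3 (u(n) = (n - 62)/3 = (-62 + n)/3 = -62/3 + n/3)
-u(F(-1, 1/(-4 + 11))) = -(-62/3 + ((-1)² + 2/(-4 + 11) + 10*(-1))/3) = -(-62/3 + (1 + 2/7 - 10)/3) = -(-62/3 + (⅓)*(-61/7)) = -(-62/3 - 61/21) = -1*(-165/7) = 165/7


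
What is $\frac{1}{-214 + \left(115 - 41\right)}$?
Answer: $- \frac{1}{140} \approx -0.0071429$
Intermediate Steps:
$\frac{1}{-214 + \left(115 - 41\right)} = \frac{1}{-214 + 74} = \frac{1}{-140} = - \frac{1}{140}$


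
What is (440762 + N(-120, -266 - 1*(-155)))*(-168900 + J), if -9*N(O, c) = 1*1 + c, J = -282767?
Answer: -1791748535656/9 ≈ -1.9908e+11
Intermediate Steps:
N(O, c) = -1/9 - c/9 (N(O, c) = -(1*1 + c)/9 = -(1 + c)/9 = -1/9 - c/9)
(440762 + N(-120, -266 - 1*(-155)))*(-168900 + J) = (440762 + (-1/9 - (-266 - 1*(-155))/9))*(-168900 - 282767) = (440762 + (-1/9 - (-266 + 155)/9))*(-451667) = (440762 + (-1/9 - 1/9*(-111)))*(-451667) = (440762 + (-1/9 + 37/3))*(-451667) = (440762 + 110/9)*(-451667) = (3966968/9)*(-451667) = -1791748535656/9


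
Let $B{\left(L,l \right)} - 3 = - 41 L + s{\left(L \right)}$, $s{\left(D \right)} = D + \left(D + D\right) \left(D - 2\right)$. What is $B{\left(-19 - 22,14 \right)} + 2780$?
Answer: $7949$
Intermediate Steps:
$s{\left(D \right)} = D + 2 D \left(-2 + D\right)$
$B{\left(L,l \right)} = 3 - 41 L + L \left(-3 + 2 L\right)$ ($B{\left(L,l \right)} = 3 + \left(- 41 L + L \left(-3 + 2 L\right)\right) = 3 - 41 L + L \left(-3 + 2 L\right)$)
$B{\left(-19 - 22,14 \right)} + 2780 = \left(3 - 44 \left(-19 - 22\right) + 2 \left(-19 - 22\right)^{2}\right) + 2780 = \left(3 - -1804 + 2 \left(-41\right)^{2}\right) + 2780 = \left(3 + 1804 + 2 \cdot 1681\right) + 2780 = \left(3 + 1804 + 3362\right) + 2780 = 5169 + 2780 = 7949$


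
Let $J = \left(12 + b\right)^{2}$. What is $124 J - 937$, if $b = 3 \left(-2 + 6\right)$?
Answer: $70487$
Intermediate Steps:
$b = 12$ ($b = 3 \cdot 4 = 12$)
$J = 576$ ($J = \left(12 + 12\right)^{2} = 24^{2} = 576$)
$124 J - 937 = 124 \cdot 576 - 937 = 71424 - 937 = 70487$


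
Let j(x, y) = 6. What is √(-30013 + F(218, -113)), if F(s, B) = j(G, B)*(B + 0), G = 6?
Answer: I*√30691 ≈ 175.19*I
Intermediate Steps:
F(s, B) = 6*B (F(s, B) = 6*(B + 0) = 6*B)
√(-30013 + F(218, -113)) = √(-30013 + 6*(-113)) = √(-30013 - 678) = √(-30691) = I*√30691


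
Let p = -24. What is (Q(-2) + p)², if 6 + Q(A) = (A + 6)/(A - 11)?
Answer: 155236/169 ≈ 918.56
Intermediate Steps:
Q(A) = -6 + (6 + A)/(-11 + A) (Q(A) = -6 + (A + 6)/(A - 11) = -6 + (6 + A)/(-11 + A))
(Q(-2) + p)² = ((72 - 5*(-2))/(-11 - 2) - 24)² = ((72 + 10)/(-13) - 24)² = (-1/13*82 - 24)² = (-82/13 - 24)² = (-394/13)² = 155236/169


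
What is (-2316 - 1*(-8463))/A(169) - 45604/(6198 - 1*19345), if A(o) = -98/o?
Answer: -13653199729/1288406 ≈ -10597.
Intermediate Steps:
(-2316 - 1*(-8463))/A(169) - 45604/(6198 - 1*19345) = (-2316 - 1*(-8463))/((-98/169)) - 45604/(6198 - 1*19345) = (-2316 + 8463)/((-98*1/169)) - 45604/(6198 - 19345) = 6147/(-98/169) - 45604/(-13147) = 6147*(-169/98) - 45604*(-1/13147) = -1038843/98 + 45604/13147 = -13653199729/1288406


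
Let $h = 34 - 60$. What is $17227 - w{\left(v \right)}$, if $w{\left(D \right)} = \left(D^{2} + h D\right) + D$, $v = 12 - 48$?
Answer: $15031$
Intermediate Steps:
$h = -26$
$v = -36$ ($v = 12 - 48 = -36$)
$w{\left(D \right)} = D^{2} - 25 D$ ($w{\left(D \right)} = \left(D^{2} - 26 D\right) + D = D^{2} - 25 D$)
$17227 - w{\left(v \right)} = 17227 - - 36 \left(-25 - 36\right) = 17227 - \left(-36\right) \left(-61\right) = 17227 - 2196 = 15031$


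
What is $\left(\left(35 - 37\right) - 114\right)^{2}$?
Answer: $13456$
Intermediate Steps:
$\left(\left(35 - 37\right) - 114\right)^{2} = \left(-2 - 114\right)^{2} = \left(-116\right)^{2} = 13456$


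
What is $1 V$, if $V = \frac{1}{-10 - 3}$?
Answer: $- \frac{1}{13} \approx -0.076923$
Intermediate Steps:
$V = - \frac{1}{13}$ ($V = \frac{1}{-13} = - \frac{1}{13} \approx -0.076923$)
$1 V = 1 \left(- \frac{1}{13}\right) = - \frac{1}{13}$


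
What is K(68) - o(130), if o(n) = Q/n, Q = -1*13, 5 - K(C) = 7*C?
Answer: -4709/10 ≈ -470.90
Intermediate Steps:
K(C) = 5 - 7*C
Q = -13
o(n) = -13/n
K(68) - o(130) = (5 - 7*68) - (-13)/130 = (5 - 476) - (-13)/130 = -471 - 1*(-⅒) = -471 + ⅒ = -4709/10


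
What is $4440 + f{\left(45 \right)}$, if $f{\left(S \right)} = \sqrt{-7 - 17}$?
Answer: $4440 + 2 i \sqrt{6} \approx 4440.0 + 4.899 i$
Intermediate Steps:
$f{\left(S \right)} = 2 i \sqrt{6}$ ($f{\left(S \right)} = \sqrt{-24} = 2 i \sqrt{6}$)
$4440 + f{\left(45 \right)} = 4440 + 2 i \sqrt{6}$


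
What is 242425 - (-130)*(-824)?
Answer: 135305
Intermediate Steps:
242425 - (-130)*(-824) = 242425 - 1*107120 = 242425 - 107120 = 135305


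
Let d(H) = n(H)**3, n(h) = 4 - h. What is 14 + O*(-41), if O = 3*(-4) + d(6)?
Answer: 834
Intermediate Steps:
d(H) = (4 - H)**3
O = -20 (O = 3*(-4) - (-4 + 6)**3 = -12 - 1*2**3 = -12 - 1*8 = -12 - 8 = -20)
14 + O*(-41) = 14 - 20*(-41) = 14 + 820 = 834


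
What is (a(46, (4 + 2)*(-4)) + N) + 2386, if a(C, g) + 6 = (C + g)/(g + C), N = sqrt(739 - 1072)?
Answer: 2381 + 3*I*sqrt(37) ≈ 2381.0 + 18.248*I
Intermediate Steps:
N = 3*I*sqrt(37) (N = sqrt(-333) = 3*I*sqrt(37) ≈ 18.248*I)
a(C, g) = -5 (a(C, g) = -6 + (C + g)/(g + C) = -6 + (C + g)/(C + g) = -6 + 1 = -5)
(a(46, (4 + 2)*(-4)) + N) + 2386 = (-5 + 3*I*sqrt(37)) + 2386 = 2381 + 3*I*sqrt(37)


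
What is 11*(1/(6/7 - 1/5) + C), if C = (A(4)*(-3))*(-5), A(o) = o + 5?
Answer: 34540/23 ≈ 1501.7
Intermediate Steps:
A(o) = 5 + o
C = 135 (C = ((5 + 4)*(-3))*(-5) = (9*(-3))*(-5) = -27*(-5) = 135)
11*(1/(6/7 - 1/5) + C) = 11*(1/(6/7 - 1/5) + 135) = 11*(1/(6*(⅐) - 1*⅕) + 135) = 11*(1/(6/7 - ⅕) + 135) = 11*(1/(23/35) + 135) = 11*(35/23 + 135) = 11*(3140/23) = 34540/23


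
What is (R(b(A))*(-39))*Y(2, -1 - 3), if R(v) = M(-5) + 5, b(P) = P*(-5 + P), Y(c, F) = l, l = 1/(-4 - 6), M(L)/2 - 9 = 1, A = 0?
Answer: 195/2 ≈ 97.500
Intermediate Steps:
M(L) = 20 (M(L) = 18 + 2*1 = 18 + 2 = 20)
l = -1/10 (l = 1/(-10) = -1/10 ≈ -0.10000)
Y(c, F) = -1/10
R(v) = 25 (R(v) = 20 + 5 = 25)
(R(b(A))*(-39))*Y(2, -1 - 3) = (25*(-39))*(-1/10) = -975*(-1/10) = 195/2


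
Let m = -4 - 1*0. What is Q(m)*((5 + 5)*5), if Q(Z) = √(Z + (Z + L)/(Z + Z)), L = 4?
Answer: 100*I ≈ 100.0*I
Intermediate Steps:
m = -4 (m = -4 + 0 = -4)
Q(Z) = √(Z + (4 + Z)/(2*Z)) (Q(Z) = √(Z + (Z + 4)/(Z + Z)) = √(Z + (4 + Z)/((2*Z))) = √(Z + (4 + Z)*(1/(2*Z))) = √(Z + (4 + Z)/(2*Z)))
Q(m)*((5 + 5)*5) = (√(2 + 4*(-4) + 8/(-4))/2)*((5 + 5)*5) = (√(2 - 16 + 8*(-¼))/2)*(10*5) = (√(2 - 16 - 2)/2)*50 = (√(-16)/2)*50 = ((4*I)/2)*50 = (2*I)*50 = 100*I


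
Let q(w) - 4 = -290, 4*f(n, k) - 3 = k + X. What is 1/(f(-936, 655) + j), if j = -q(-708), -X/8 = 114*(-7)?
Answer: 2/4093 ≈ 0.00048864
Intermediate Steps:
X = 6384 (X = -912*(-7) = -8*(-798) = 6384)
f(n, k) = 6387/4 + k/4 (f(n, k) = 3/4 + (k + 6384)/4 = 3/4 + (6384 + k)/4 = 3/4 + (1596 + k/4) = 6387/4 + k/4)
q(w) = -286 (q(w) = 4 - 290 = -286)
j = 286 (j = -1*(-286) = 286)
1/(f(-936, 655) + j) = 1/((6387/4 + (1/4)*655) + 286) = 1/((6387/4 + 655/4) + 286) = 1/(3521/2 + 286) = 1/(4093/2) = 2/4093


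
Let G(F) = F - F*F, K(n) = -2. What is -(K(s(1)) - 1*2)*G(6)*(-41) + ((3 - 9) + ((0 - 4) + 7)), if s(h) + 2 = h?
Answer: 4917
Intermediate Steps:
s(h) = -2 + h
G(F) = F - F²
-(K(s(1)) - 1*2)*G(6)*(-41) + ((3 - 9) + ((0 - 4) + 7)) = -(-2 - 1*2)*6*(1 - 1*6)*(-41) + ((3 - 9) + ((0 - 4) + 7)) = -(-2 - 2)*6*(1 - 6)*(-41) + (-6 + (-4 + 7)) = -(-4)*6*(-5)*(-41) + (-6 + 3) = -(-4)*(-30)*(-41) - 3 = -1*120*(-41) - 3 = -120*(-41) - 3 = 4920 - 3 = 4917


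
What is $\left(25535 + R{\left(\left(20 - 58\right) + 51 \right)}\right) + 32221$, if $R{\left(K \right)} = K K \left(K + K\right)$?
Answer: $62150$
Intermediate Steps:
$R{\left(K \right)} = 2 K^{3}$ ($R{\left(K \right)} = K^{2} \cdot 2 K = 2 K^{3}$)
$\left(25535 + R{\left(\left(20 - 58\right) + 51 \right)}\right) + 32221 = \left(25535 + 2 \left(\left(20 - 58\right) + 51\right)^{3}\right) + 32221 = \left(25535 + 2 \left(-38 + 51\right)^{3}\right) + 32221 = \left(25535 + 2 \cdot 13^{3}\right) + 32221 = \left(25535 + 2 \cdot 2197\right) + 32221 = \left(25535 + 4394\right) + 32221 = 29929 + 32221 = 62150$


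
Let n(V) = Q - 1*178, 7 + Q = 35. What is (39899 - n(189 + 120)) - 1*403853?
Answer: -363804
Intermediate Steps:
Q = 28 (Q = -7 + 35 = 28)
n(V) = -150 (n(V) = 28 - 1*178 = 28 - 178 = -150)
(39899 - n(189 + 120)) - 1*403853 = (39899 - 1*(-150)) - 1*403853 = (39899 + 150) - 403853 = 40049 - 403853 = -363804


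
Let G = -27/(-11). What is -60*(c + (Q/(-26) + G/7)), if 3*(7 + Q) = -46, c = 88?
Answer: -5357930/1001 ≈ -5352.6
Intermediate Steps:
Q = -67/3 (Q = -7 + (⅓)*(-46) = -7 - 46/3 = -67/3 ≈ -22.333)
G = 27/11 (G = -27*(-1/11) = 27/11 ≈ 2.4545)
-60*(c + (Q/(-26) + G/7)) = -60*(88 + (-67/3/(-26) + (27/11)/7)) = -60*(88 + (-67/3*(-1/26) + (27/11)*(⅐))) = -60*(88 + (67/78 + 27/77)) = -60*(88 + 7265/6006) = -60*535793/6006 = -5357930/1001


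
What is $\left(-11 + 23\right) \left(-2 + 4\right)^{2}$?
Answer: $48$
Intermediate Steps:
$\left(-11 + 23\right) \left(-2 + 4\right)^{2} = 12 \cdot 2^{2} = 12 \cdot 4 = 48$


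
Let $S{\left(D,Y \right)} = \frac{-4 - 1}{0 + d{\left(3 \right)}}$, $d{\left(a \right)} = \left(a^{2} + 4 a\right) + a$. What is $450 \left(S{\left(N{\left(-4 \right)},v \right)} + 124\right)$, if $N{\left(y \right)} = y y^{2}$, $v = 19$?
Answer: $\frac{222825}{4} \approx 55706.0$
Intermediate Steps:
$N{\left(y \right)} = y^{3}$
$d{\left(a \right)} = a^{2} + 5 a$
$S{\left(D,Y \right)} = - \frac{5}{24}$ ($S{\left(D,Y \right)} = \frac{-4 - 1}{0 + 3 \left(5 + 3\right)} = - \frac{5}{0 + 3 \cdot 8} = - \frac{5}{0 + 24} = - \frac{5}{24}$)
$450 \left(S{\left(N{\left(-4 \right)},v \right)} + 124\right) = 450 \left(- \frac{5}{24} + 124\right) = 450 \cdot \frac{2971}{24} = \frac{222825}{4}$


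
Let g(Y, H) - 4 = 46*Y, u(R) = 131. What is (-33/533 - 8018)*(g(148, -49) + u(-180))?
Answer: -29671792261/533 ≈ -5.5669e+7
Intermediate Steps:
g(Y, H) = 4 + 46*Y
(-33/533 - 8018)*(g(148, -49) + u(-180)) = (-33/533 - 8018)*((4 + 46*148) + 131) = ((1/533)*(-33) - 8018)*((4 + 6808) + 131) = (-33/533 - 8018)*(6812 + 131) = -4273627/533*6943 = -29671792261/533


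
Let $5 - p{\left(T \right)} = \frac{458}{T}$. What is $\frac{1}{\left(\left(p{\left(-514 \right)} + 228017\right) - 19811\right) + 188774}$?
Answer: $\frac{257}{102025374} \approx 2.519 \cdot 10^{-6}$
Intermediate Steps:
$p{\left(T \right)} = 5 - \frac{458}{T}$
$\frac{1}{\left(\left(p{\left(-514 \right)} + 228017\right) - 19811\right) + 188774} = \frac{1}{\left(\left(\left(5 - \frac{458}{-514}\right) + 228017\right) - 19811\right) + 188774} = \frac{1}{\left(\left(\left(5 - - \frac{229}{257}\right) + 228017\right) - 19811\right) + 188774} = \frac{1}{\left(\left(\left(5 + \frac{229}{257}\right) + 228017\right) - 19811\right) + 188774} = \frac{1}{\left(\left(\frac{1514}{257} + 228017\right) - 19811\right) + 188774} = \frac{1}{\left(\frac{58601883}{257} - 19811\right) + 188774} = \frac{1}{\frac{53510456}{257} + 188774} = \frac{1}{\frac{102025374}{257}} = \frac{257}{102025374}$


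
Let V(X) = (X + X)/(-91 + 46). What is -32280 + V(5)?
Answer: -290522/9 ≈ -32280.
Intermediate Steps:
V(X) = -2*X/45 (V(X) = (2*X)/(-45) = (2*X)*(-1/45) = -2*X/45)
-32280 + V(5) = -32280 - 2/45*5 = -32280 - 2/9 = -290522/9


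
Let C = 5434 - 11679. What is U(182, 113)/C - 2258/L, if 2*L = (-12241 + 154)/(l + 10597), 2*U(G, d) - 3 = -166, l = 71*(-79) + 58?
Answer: 94873597607/50322210 ≈ 1885.3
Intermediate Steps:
l = -5551 (l = -5609 + 58 = -5551)
U(G, d) = -163/2 (U(G, d) = 3/2 + (1/2)*(-166) = 3/2 - 83 = -163/2)
C = -6245
L = -4029/3364 (L = ((-12241 + 154)/(-5551 + 10597))/2 = (-12087/5046)/2 = (-12087*1/5046)/2 = (1/2)*(-4029/1682) = -4029/3364 ≈ -1.1977)
U(182, 113)/C - 2258/L = -163/2/(-6245) - 2258/(-4029/3364) = -163/2*(-1/6245) - 2258*(-3364/4029) = 163/12490 + 7595912/4029 = 94873597607/50322210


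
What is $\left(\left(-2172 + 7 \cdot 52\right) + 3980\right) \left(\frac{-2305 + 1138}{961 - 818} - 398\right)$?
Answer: $- \frac{126151932}{143} \approx -8.8218 \cdot 10^{5}$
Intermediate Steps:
$\left(\left(-2172 + 7 \cdot 52\right) + 3980\right) \left(\frac{-2305 + 1138}{961 - 818} - 398\right) = \left(\left(-2172 + 364\right) + 3980\right) \left(- \frac{1167}{143} - 398\right) = \left(-1808 + 3980\right) \left(\left(-1167\right) \frac{1}{143} - 398\right) = 2172 \left(- \frac{1167}{143} - 398\right) = 2172 \left(- \frac{58081}{143}\right) = - \frac{126151932}{143}$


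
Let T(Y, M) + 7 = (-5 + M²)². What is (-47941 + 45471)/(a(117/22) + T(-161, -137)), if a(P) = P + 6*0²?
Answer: -10868/1549185855 ≈ -7.0153e-6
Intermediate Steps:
a(P) = P (a(P) = P + 6*0 = P + 0 = P)
T(Y, M) = -7 + (-5 + M²)²
(-47941 + 45471)/(a(117/22) + T(-161, -137)) = (-47941 + 45471)/(117/22 + (-7 + (-5 + (-137)²)²)) = -2470/(117*(1/22) + (-7 + (-5 + 18769)²)) = -2470/(117/22 + (-7 + 18764²)) = -2470/(117/22 + (-7 + 352087696)) = -2470/(117/22 + 352087689) = -2470/7745929275/22 = -2470*22/7745929275 = -10868/1549185855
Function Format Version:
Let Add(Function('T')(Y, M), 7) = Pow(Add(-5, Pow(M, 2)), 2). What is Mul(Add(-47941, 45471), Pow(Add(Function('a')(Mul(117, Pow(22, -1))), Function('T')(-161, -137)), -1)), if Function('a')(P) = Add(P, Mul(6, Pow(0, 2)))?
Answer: Rational(-10868, 1549185855) ≈ -7.0153e-6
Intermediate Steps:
Function('a')(P) = P (Function('a')(P) = Add(P, Mul(6, 0)) = Add(P, 0) = P)
Function('T')(Y, M) = Add(-7, Pow(Add(-5, Pow(M, 2)), 2))
Mul(Add(-47941, 45471), Pow(Add(Function('a')(Mul(117, Pow(22, -1))), Function('T')(-161, -137)), -1)) = Mul(Add(-47941, 45471), Pow(Add(Mul(117, Pow(22, -1)), Add(-7, Pow(Add(-5, Pow(-137, 2)), 2))), -1)) = Mul(-2470, Pow(Add(Mul(117, Rational(1, 22)), Add(-7, Pow(Add(-5, 18769), 2))), -1)) = Mul(-2470, Pow(Add(Rational(117, 22), Add(-7, Pow(18764, 2))), -1)) = Mul(-2470, Pow(Add(Rational(117, 22), Add(-7, 352087696)), -1)) = Mul(-2470, Pow(Add(Rational(117, 22), 352087689), -1)) = Mul(-2470, Pow(Rational(7745929275, 22), -1)) = Mul(-2470, Rational(22, 7745929275)) = Rational(-10868, 1549185855)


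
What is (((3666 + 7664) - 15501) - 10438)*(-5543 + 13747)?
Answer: -119852236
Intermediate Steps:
(((3666 + 7664) - 15501) - 10438)*(-5543 + 13747) = ((11330 - 15501) - 10438)*8204 = (-4171 - 10438)*8204 = -14609*8204 = -119852236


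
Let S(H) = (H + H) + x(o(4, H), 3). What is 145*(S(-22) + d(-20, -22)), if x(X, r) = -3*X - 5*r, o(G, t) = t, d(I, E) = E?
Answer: -2175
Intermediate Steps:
x(X, r) = -5*r - 3*X
S(H) = -15 - H (S(H) = (H + H) + (-5*3 - 3*H) = 2*H + (-15 - 3*H) = -15 - H)
145*(S(-22) + d(-20, -22)) = 145*((-15 - 1*(-22)) - 22) = 145*((-15 + 22) - 22) = 145*(7 - 22) = 145*(-15) = -2175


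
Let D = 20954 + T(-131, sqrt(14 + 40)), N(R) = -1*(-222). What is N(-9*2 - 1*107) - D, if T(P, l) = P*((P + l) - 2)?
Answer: -38155 + 393*sqrt(6) ≈ -37192.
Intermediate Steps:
T(P, l) = P*(-2 + P + l)
N(R) = 222
D = 38377 - 393*sqrt(6) (D = 20954 - 131*(-2 - 131 + sqrt(14 + 40)) = 20954 - 131*(-2 - 131 + sqrt(54)) = 20954 - 131*(-2 - 131 + 3*sqrt(6)) = 20954 - 131*(-133 + 3*sqrt(6)) = 20954 + (17423 - 393*sqrt(6)) = 38377 - 393*sqrt(6) ≈ 37414.)
N(-9*2 - 1*107) - D = 222 - (38377 - 393*sqrt(6)) = 222 + (-38377 + 393*sqrt(6)) = -38155 + 393*sqrt(6)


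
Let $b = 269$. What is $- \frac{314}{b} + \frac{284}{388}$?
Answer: $- \frac{11359}{26093} \approx -0.43533$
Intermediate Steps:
$- \frac{314}{b} + \frac{284}{388} = - \frac{314}{269} + \frac{284}{388} = \left(-314\right) \frac{1}{269} + 284 \cdot \frac{1}{388} = - \frac{314}{269} + \frac{71}{97} = - \frac{11359}{26093}$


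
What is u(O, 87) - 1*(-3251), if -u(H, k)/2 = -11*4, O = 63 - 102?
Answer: 3339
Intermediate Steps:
O = -39
u(H, k) = 88 (u(H, k) = -(-22)*4 = -2*(-44) = 88)
u(O, 87) - 1*(-3251) = 88 - 1*(-3251) = 88 + 3251 = 3339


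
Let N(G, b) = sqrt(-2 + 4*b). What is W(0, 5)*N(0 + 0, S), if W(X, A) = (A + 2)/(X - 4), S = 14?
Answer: -21*sqrt(6)/4 ≈ -12.860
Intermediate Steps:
W(X, A) = (2 + A)/(-4 + X)
W(0, 5)*N(0 + 0, S) = ((2 + 5)/(-4 + 0))*sqrt(-2 + 4*14) = (7/(-4))*sqrt(-2 + 56) = (-1/4*7)*sqrt(54) = -21*sqrt(6)/4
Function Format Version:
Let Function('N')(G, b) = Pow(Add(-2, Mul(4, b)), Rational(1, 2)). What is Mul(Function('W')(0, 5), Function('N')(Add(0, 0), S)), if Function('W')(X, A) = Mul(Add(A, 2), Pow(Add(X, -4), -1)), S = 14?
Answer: Mul(Rational(-21, 4), Pow(6, Rational(1, 2))) ≈ -12.860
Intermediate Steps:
Function('W')(X, A) = Mul(Pow(Add(-4, X), -1), Add(2, A)) (Function('W')(X, A) = Mul(Add(2, A), Pow(Add(-4, X), -1)) = Mul(Pow(Add(-4, X), -1), Add(2, A)))
Mul(Function('W')(0, 5), Function('N')(Add(0, 0), S)) = Mul(Mul(Pow(Add(-4, 0), -1), Add(2, 5)), Pow(Add(-2, Mul(4, 14)), Rational(1, 2))) = Mul(Mul(Pow(-4, -1), 7), Pow(Add(-2, 56), Rational(1, 2))) = Mul(Mul(Rational(-1, 4), 7), Pow(54, Rational(1, 2))) = Mul(Rational(-7, 4), Mul(3, Pow(6, Rational(1, 2)))) = Mul(Rational(-21, 4), Pow(6, Rational(1, 2)))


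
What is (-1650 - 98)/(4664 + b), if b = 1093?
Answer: -92/303 ≈ -0.30363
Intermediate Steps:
(-1650 - 98)/(4664 + b) = (-1650 - 98)/(4664 + 1093) = -1748/5757 = -1748*1/5757 = -92/303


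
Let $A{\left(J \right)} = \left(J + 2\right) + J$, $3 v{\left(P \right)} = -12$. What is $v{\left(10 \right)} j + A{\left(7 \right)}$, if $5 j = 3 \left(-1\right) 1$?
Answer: $\frac{92}{5} \approx 18.4$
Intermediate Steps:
$v{\left(P \right)} = -4$ ($v{\left(P \right)} = \frac{1}{3} \left(-12\right) = -4$)
$j = - \frac{3}{5}$ ($j = \frac{3 \left(-1\right) 1}{5} = \frac{\left(-3\right) 1}{5} = \frac{1}{5} \left(-3\right) = - \frac{3}{5} \approx -0.6$)
$A{\left(J \right)} = 2 + 2 J$ ($A{\left(J \right)} = \left(2 + J\right) + J = 2 + 2 J$)
$v{\left(10 \right)} j + A{\left(7 \right)} = \left(-4\right) \left(- \frac{3}{5}\right) + \left(2 + 2 \cdot 7\right) = \frac{12}{5} + \left(2 + 14\right) = \frac{12}{5} + 16 = \frac{92}{5}$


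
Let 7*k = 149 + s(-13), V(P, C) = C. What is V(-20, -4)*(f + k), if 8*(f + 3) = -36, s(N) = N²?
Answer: -1062/7 ≈ -151.71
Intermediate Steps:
f = -15/2 (f = -3 + (⅛)*(-36) = -3 - 9/2 = -15/2 ≈ -7.5000)
k = 318/7 (k = (149 + (-13)²)/7 = (149 + 169)/7 = (⅐)*318 = 318/7 ≈ 45.429)
V(-20, -4)*(f + k) = -4*(-15/2 + 318/7) = -4*531/14 = -1062/7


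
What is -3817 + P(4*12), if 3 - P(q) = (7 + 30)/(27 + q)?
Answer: -286087/75 ≈ -3814.5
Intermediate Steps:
P(q) = 3 - 37/(27 + q) (P(q) = 3 - (7 + 30)/(27 + q) = 3 - 37/(27 + q))
-3817 + P(4*12) = -3817 + (44 + 3*(4*12))/(27 + 4*12) = -3817 + (44 + 3*48)/(27 + 48) = -3817 + (44 + 144)/75 = -3817 + (1/75)*188 = -3817 + 188/75 = -286087/75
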